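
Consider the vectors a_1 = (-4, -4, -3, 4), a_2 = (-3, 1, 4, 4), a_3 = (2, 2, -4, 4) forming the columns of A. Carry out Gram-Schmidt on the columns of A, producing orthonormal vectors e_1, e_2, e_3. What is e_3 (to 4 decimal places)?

e_3 = (0.4120, 0.5216, -0.4314, 0.6100)

a_1 = (-4, -4, -3, 4); ‖a_1‖ = 7.5498, so e_1 = (-0.5298, -0.5298, -0.3974, 0.5298).
e_1·a_2 = (-0.5298)·(-3) + (-0.5298)·1 + (-0.3974)·4 + 0.5298·4 = 1.5894.
u_2 = a_2 − 1.5894·e_1 = (-2.1579, 1.8421, 4.6316, 3.1579).
‖u_2‖ = 6.2828, so e_2 = (-0.3435, 0.2932, 0.7372, 0.5026).
e_1·a_3 = (-0.5298)·2 + (-0.5298)·2 + (-0.3974)·(-4) + 0.5298·4 = 1.5894; e_2·a_3 = (-0.3435)·2 + 0.2932·2 + 0.7372·(-4) + 0.5026·4 = -1.0388.
u_3 = a_3 − 1.5894·e_1 + 1.0388·e_2 = (2.4853, 3.1467, -2.6027, 3.6800).
‖u_3‖ = 6.0328, so e_3 = (0.4120, 0.5216, -0.4314, 0.6100).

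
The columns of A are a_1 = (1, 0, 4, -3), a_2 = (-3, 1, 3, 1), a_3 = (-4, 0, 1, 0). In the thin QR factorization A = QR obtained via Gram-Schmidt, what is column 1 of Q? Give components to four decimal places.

a_1 = (1, 0, 4, -3); ‖a_1‖ = 5.0990, so e_1 = (0.1961, 0.0000, 0.7845, -0.5883).

e_1 = (0.1961, 0.0000, 0.7845, -0.5883)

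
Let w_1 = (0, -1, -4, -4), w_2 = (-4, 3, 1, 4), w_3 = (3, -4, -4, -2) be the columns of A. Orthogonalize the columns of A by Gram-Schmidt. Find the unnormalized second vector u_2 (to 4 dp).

e_1 = w_1/‖w_1‖ = (0, -1, -4, -4)/5.7446 = (0.0000, -0.1741, -0.6963, -0.6963).
r_{12} = e_1·w_2 = -4.0038.
u_2 = w_2 + 4.0038·e_1 = (-4.0000, 2.3030, -1.7879, 1.2121).

u_2 = (-4.0000, 2.3030, -1.7879, 1.2121)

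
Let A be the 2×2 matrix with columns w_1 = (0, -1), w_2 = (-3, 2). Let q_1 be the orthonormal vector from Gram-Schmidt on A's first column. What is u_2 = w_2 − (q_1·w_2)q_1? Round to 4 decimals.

w_1 = (0, -1); ‖w_1‖ = 1.0000, so q_1 = (0.0000, -1.0000).
q_1·w_2 = 0.0000·(-3) + (-1.0000)·2 = -2.0000.
u_2 = w_2 + 2.0000·q_1 = (-3.0000, 0.0000).

u_2 = (-3.0000, 0.0000)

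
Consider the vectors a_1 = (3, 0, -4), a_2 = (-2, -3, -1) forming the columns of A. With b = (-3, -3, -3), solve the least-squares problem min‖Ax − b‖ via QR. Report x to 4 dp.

x = (0.2254, 1.3179)

e_1 = a_1/‖a_1‖ = (3, 0, -4)/5.0000 = (0.6000, 0.0000, -0.8000).
r_{12} = e_1·a_2 = -0.4000.
u_2 = a_2 + 0.4000·e_1 = (-1.7600, -3.0000, -1.3200).
‖u_2‖ = 3.7202, so e_2 = (-0.4731, -0.8064, -0.3548).
Qᵀb = (0.6000, 4.9029).
Back-substitute: x_2 = 4.9029/3.7202 = 1.3179.
x_1 = (0.6000 + 0.4000·1.3179)/5.0000 = 0.2254.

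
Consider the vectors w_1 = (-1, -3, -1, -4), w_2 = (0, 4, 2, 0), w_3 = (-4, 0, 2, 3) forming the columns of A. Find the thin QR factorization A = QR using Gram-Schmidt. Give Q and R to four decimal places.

w_1 = (-1, -3, -1, -4); ‖w_1‖ = 5.1962, so e_1 = (-0.1925, -0.5774, -0.1925, -0.7698).
e_1·w_2 = (-0.1925)·0 + (-0.5774)·4 + (-0.1925)·2 + (-0.7698)·0 = -2.6943.
u_2 = w_2 + 2.6943·e_1 = (-0.5185, 2.4444, 1.4815, -2.0741).
‖u_2‖ = 3.5694, so e_2 = (-0.1453, 0.6848, 0.4150, -0.5811).
e_1·w_3 = (-0.1925)·(-4) + (-0.5774)·0 + (-0.1925)·2 + (-0.7698)·3 = -1.9245; e_2·w_3 = (-0.1453)·(-4) + 0.6848·0 + 0.4150·2 + (-0.5811)·3 = -0.3320.
u_3 = w_3 + 1.9245·e_1 + 0.3320·e_2 = (-4.4186, -0.8837, 1.7674, 1.3256).
‖u_3‖ = 5.0186, so e_3 = (-0.8805, -0.1761, 0.3522, 0.2641).

Q = [[-0.1925, -0.1453, -0.8805], [-0.5774, 0.6848, -0.1761], [-0.1925, 0.4150, 0.3522], [-0.7698, -0.5811, 0.2641]], R = [[5.1962, -2.6943, -1.9245], [0.0000, 3.5694, -0.3320], [0.0000, 0.0000, 5.0186]]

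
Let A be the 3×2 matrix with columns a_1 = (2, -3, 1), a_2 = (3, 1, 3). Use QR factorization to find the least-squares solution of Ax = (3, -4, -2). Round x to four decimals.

a_1 = (2, -3, 1); ‖a_1‖ = 3.7417, so q_1 = (0.5345, -0.8018, 0.2673).
q_1·a_2 = 0.5345·3 + (-0.8018)·1 + 0.2673·3 = 1.6036.
u_2 = a_2 − 1.6036·q_1 = (2.1429, 2.2857, 2.5714).
‖u_2‖ = 4.0532, so q_2 = (0.5287, 0.5639, 0.6344).
Qᵀb = (4.2762, -1.9385).
Back-substitute: x_2 = -1.9385/4.0532 = -0.4783.
x_1 = (4.2762 − 1.6036·(-0.4783))/3.7417 = 1.3478.

x = (1.3478, -0.4783)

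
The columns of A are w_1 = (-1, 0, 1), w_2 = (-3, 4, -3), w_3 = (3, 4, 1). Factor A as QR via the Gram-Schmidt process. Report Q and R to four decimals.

w_1 = (-1, 0, 1); ‖w_1‖ = 1.4142, so e_1 = (-0.7071, 0.0000, 0.7071).
e_1·w_2 = (-0.7071)·(-3) + 0.0000·4 + 0.7071·(-3) = 0.0000.
u_2 = w_2 + 0.0000·e_1 = (-3.0000, 4.0000, -3.0000).
‖u_2‖ = 5.8310, so e_2 = (-0.5145, 0.6860, -0.5145).
e_1·w_3 = (-0.7071)·3 + 0.0000·4 + 0.7071·1 = -1.4142; e_2·w_3 = (-0.5145)·3 + 0.6860·4 + (-0.5145)·1 = 0.6860.
u_3 = w_3 + 1.4142·e_1 − 0.6860·e_2 = (2.3529, 3.5294, 2.3529).
‖u_3‖ = 4.8507, so e_3 = (0.4851, 0.7276, 0.4851).

Q = [[-0.7071, -0.5145, 0.4851], [0.0000, 0.6860, 0.7276], [0.7071, -0.5145, 0.4851]], R = [[1.4142, 0.0000, -1.4142], [0.0000, 5.8310, 0.6860], [0.0000, 0.0000, 4.8507]]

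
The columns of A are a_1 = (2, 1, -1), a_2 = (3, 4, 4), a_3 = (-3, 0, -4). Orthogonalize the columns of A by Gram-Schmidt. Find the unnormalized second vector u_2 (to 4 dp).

a_1 = (2, 1, -1); ‖a_1‖ = 2.4495, so e_1 = (0.8165, 0.4082, -0.4082).
e_1·a_2 = 0.8165·3 + 0.4082·4 + (-0.4082)·4 = 2.4495.
u_2 = a_2 − 2.4495·e_1 = (1.0000, 3.0000, 5.0000).

u_2 = (1.0000, 3.0000, 5.0000)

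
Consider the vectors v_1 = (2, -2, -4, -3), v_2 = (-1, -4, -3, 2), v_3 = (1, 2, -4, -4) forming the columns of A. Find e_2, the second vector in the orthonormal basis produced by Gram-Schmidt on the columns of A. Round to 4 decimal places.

e_1 = v_1/‖v_1‖ = (2, -2, -4, -3)/5.7446 = (0.3482, -0.3482, -0.6963, -0.5222).
r_{12} = e_1·v_2 = 2.0889.
u_2 = v_2 − 2.0889·e_1 = (-1.7273, -3.2727, -1.5455, 3.0909).
‖u_2‖ = 5.0632, so e_2 = (-0.3411, -0.6464, -0.3052, 0.6105).

e_2 = (-0.3411, -0.6464, -0.3052, 0.6105)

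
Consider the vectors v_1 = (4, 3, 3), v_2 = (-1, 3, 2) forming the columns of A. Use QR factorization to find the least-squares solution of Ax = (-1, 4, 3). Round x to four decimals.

e_1 = v_1/‖v_1‖ = (4, 3, 3)/5.8310 = (0.6860, 0.5145, 0.5145).
r_{12} = e_1·v_2 = 1.8865.
u_2 = v_2 − 1.8865·e_1 = (-2.2941, 2.0294, 1.0294).
‖u_2‖ = 3.2313, so e_2 = (-0.7100, 0.6281, 0.3186).
Qᵀb = (2.9155, 4.1779).
Back-substitute: x_2 = 4.1779/3.2313 = 1.2930.
x_1 = (2.9155 − 1.8865·1.2930)/5.8310 = 0.0817.

x = (0.0817, 1.2930)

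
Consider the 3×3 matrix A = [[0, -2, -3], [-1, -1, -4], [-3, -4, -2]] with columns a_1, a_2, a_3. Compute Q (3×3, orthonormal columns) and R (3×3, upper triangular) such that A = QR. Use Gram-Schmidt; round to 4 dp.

a_1 = (0, -1, -3); ‖a_1‖ = 3.1623, so e_1 = (0.0000, -0.3162, -0.9487).
e_1·a_2 = 0.0000·(-2) + (-0.3162)·(-1) + (-0.9487)·(-4) = 4.1110.
u_2 = a_2 − 4.1110·e_1 = (-2.0000, 0.3000, -0.1000).
‖u_2‖ = 2.0248, so e_2 = (-0.9877, 0.1482, -0.0494).
e_1·a_3 = 0.0000·(-3) + (-0.3162)·(-4) + (-0.9487)·(-2) = 3.1623; e_2·a_3 = (-0.9877)·(-3) + 0.1482·(-4) + (-0.0494)·(-2) = 2.4693.
u_3 = a_3 − 3.1623·e_1 − 2.4693·e_2 = (-0.5610, -3.3659, 1.1220).
‖u_3‖ = 3.5920, so e_3 = (-0.1562, -0.9370, 0.3123).

Q = [[0.0000, -0.9877, -0.1562], [-0.3162, 0.1482, -0.9370], [-0.9487, -0.0494, 0.3123]], R = [[3.1623, 4.1110, 3.1623], [0.0000, 2.0248, 2.4693], [0.0000, 0.0000, 3.5920]]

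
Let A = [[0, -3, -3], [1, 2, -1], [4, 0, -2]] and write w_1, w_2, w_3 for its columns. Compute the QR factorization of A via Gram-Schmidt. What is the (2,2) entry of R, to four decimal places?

r_{22} = 3.5728

e_1 = w_1/‖w_1‖ = (0, 1, 4)/4.1231 = (0.0000, 0.2425, 0.9701).
r_{12} = e_1·w_2 = 0.4851.
u_2 = w_2 − 0.4851·e_1 = (-3.0000, 1.8824, -0.4706).
r_{22} = ‖u_2‖ = 3.5728.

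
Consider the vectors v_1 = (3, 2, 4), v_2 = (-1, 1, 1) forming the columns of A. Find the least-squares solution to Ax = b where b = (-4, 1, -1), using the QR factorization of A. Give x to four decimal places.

x = (-0.6923, 2.0256)

v_1 = (3, 2, 4); ‖v_1‖ = 5.3852, so e_1 = (0.5571, 0.3714, 0.7428).
e_1·v_2 = 0.5571·(-1) + 0.3714·1 + 0.7428·1 = 0.5571.
u_2 = v_2 − 0.5571·e_1 = (-1.3103, 0.7931, 0.5862).
‖u_2‖ = 1.6400, so e_2 = (-0.7990, 0.4836, 0.3574).
Qᵀb = (-2.5997, 3.3221).
Back-substitute: x_2 = 3.3221/1.6400 = 2.0256.
x_1 = (-2.5997 − 0.5571·2.0256)/5.3852 = -0.6923.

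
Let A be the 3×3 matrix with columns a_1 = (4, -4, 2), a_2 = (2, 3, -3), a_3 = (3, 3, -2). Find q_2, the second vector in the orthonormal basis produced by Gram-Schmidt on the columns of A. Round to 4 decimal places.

a_1 = (4, -4, 2); ‖a_1‖ = 6.0000, so q_1 = (0.6667, -0.6667, 0.3333).
q_1·a_2 = 0.6667·2 + (-0.6667)·3 + 0.3333·(-3) = -1.6667.
u_2 = a_2 + 1.6667·q_1 = (3.1111, 1.8889, -2.4444).
‖u_2‖ = 4.3843, so q_2 = (0.7096, 0.4308, -0.5575).

q_2 = (0.7096, 0.4308, -0.5575)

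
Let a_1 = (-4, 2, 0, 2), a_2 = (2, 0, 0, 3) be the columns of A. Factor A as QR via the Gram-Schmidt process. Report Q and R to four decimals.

Q = [[-0.8165, 0.4652], [0.4082, 0.0465], [0.0000, 0.0000], [0.4082, 0.8840]], R = [[4.8990, -0.4082], [0.0000, 3.5824]]

e_1 = a_1/‖a_1‖ = (-4, 2, 0, 2)/4.8990 = (-0.8165, 0.4082, 0.0000, 0.4082).
r_{12} = e_1·a_2 = -0.4082.
u_2 = a_2 + 0.4082·e_1 = (1.6667, 0.1667, 0.0000, 3.1667).
‖u_2‖ = 3.5824, so e_2 = (0.4652, 0.0465, 0.0000, 0.8840).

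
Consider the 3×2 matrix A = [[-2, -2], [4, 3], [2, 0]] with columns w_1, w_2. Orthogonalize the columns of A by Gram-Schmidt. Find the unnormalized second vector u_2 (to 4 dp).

q_1 = w_1/‖w_1‖ = (-2, 4, 2)/4.8990 = (-0.4082, 0.8165, 0.4082).
r_{12} = q_1·w_2 = 3.2660.
u_2 = w_2 − 3.2660·q_1 = (-0.6667, 0.3333, -1.3333).

u_2 = (-0.6667, 0.3333, -1.3333)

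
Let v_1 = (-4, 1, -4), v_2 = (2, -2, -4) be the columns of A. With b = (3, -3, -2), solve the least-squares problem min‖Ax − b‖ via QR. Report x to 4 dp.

x = (-0.3810, 0.9286)

q_1 = v_1/‖v_1‖ = (-4, 1, -4)/5.7446 = (-0.6963, 0.1741, -0.6963).
r_{12} = q_1·v_2 = 1.0445.
u_2 = v_2 − 1.0445·q_1 = (2.7273, -2.1818, -3.2727).
‖u_2‖ = 4.7863, so q_2 = (0.5698, -0.4558, -0.6838).
Qᵀb = (-1.2185, 4.4445).
Back-substitute: x_2 = 4.4445/4.7863 = 0.9286.
x_1 = (-1.2185 − 1.0445·0.9286)/5.7446 = -0.3810.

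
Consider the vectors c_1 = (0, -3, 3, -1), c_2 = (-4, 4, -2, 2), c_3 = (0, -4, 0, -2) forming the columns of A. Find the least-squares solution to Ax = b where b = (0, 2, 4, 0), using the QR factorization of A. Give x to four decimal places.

x = (1.2432, -0.0270, -1.2973)

c_1 = (0, -3, 3, -1); ‖c_1‖ = 4.3589, so e_1 = (0.0000, -0.6882, 0.6882, -0.2294).
e_1·c_2 = 0.0000·(-4) + (-0.6882)·4 + 0.6882·(-2) + (-0.2294)·2 = -4.5883.
u_2 = c_2 + 4.5883·e_1 = (-4.0000, 0.8421, 1.1579, 0.9474).
‖u_2‖ = 4.3529, so e_2 = (-0.9189, 0.1935, 0.2660, 0.2176).
e_1·c_3 = 0.0000·0 + (-0.6882)·(-4) + 0.6882·0 + (-0.2294)·(-2) = 3.2118; e_2·c_3 = (-0.9189)·0 + 0.1935·(-4) + 0.2660·0 + 0.2176·(-2) = -1.2091.
u_3 = c_3 − 3.2118·e_1 + 1.2091·e_2 = (-1.1111, -1.5556, -1.8889, -1.0000).
‖u_3‖ = 2.8674, so e_3 = (-0.3875, -0.5425, -0.6587, -0.3487).
Qᵀb = (1.3765, 1.4510, -3.7199).
Back-substitute: x_3 = -3.7199/2.8674 = -1.2973.
x_2 = (1.4510 + 1.2091·(-1.2973))/4.3529 = -0.0270.
x_1 = (1.3765 + 4.5883·(-0.0270) − 3.2118·(-1.2973))/4.3589 = 1.2432.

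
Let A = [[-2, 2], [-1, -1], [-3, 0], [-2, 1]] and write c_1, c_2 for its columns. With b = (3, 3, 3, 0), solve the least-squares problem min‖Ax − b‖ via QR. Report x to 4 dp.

c_1 = (-2, -1, -3, -2); ‖c_1‖ = 4.2426, so q_1 = (-0.4714, -0.2357, -0.7071, -0.4714).
q_1·c_2 = (-0.4714)·2 + (-0.2357)·(-1) + (-0.7071)·0 + (-0.4714)·1 = -1.1785.
u_2 = c_2 + 1.1785·q_1 = (1.4444, -1.2778, -0.8333, 0.4444).
‖u_2‖ = 2.1473, so q_2 = (0.6727, -0.5950, -0.3881, 0.2070).
Qᵀb = (-4.2426, -0.9314).
Back-substitute: x_2 = -0.9314/2.1473 = -0.4337.
x_1 = (-4.2426 + 1.1785·(-0.4337))/4.2426 = -1.1205.

x = (-1.1205, -0.4337)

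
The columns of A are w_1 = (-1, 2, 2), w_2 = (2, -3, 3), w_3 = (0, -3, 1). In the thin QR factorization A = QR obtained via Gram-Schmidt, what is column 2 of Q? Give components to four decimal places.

w_1 = (-1, 2, 2); ‖w_1‖ = 3.0000, so q_1 = (-0.3333, 0.6667, 0.6667).
q_1·w_2 = (-0.3333)·2 + 0.6667·(-3) + 0.6667·3 = -0.6667.
u_2 = w_2 + 0.6667·q_1 = (1.7778, -2.5556, 3.4444).
‖u_2‖ = 4.6428, so q_2 = (0.3829, -0.5504, 0.7419).

q_2 = (0.3829, -0.5504, 0.7419)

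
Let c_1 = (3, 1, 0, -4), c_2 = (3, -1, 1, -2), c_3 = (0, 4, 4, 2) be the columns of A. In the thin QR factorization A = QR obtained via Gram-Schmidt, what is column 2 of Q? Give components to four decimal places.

c_1 = (3, 1, 0, -4); ‖c_1‖ = 5.0990, so q_1 = (0.5883, 0.1961, 0.0000, -0.7845).
q_1·c_2 = 0.5883·3 + 0.1961·(-1) + 0.0000·1 + (-0.7845)·(-2) = 3.1379.
u_2 = c_2 − 3.1379·q_1 = (1.1538, -1.6154, 1.0000, 0.4615).
‖u_2‖ = 2.2702, so q_2 = (0.5083, -0.7116, 0.4405, 0.2033).

q_2 = (0.5083, -0.7116, 0.4405, 0.2033)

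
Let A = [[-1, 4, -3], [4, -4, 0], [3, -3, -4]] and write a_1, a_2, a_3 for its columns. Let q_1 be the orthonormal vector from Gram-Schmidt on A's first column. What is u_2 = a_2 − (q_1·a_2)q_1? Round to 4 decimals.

a_1 = (-1, 4, 3); ‖a_1‖ = 5.0990, so q_1 = (-0.1961, 0.7845, 0.5883).
q_1·a_2 = (-0.1961)·4 + 0.7845·(-4) + 0.5883·(-3) = -5.6874.
u_2 = a_2 + 5.6874·q_1 = (2.8846, 0.4615, 0.3462).

u_2 = (2.8846, 0.4615, 0.3462)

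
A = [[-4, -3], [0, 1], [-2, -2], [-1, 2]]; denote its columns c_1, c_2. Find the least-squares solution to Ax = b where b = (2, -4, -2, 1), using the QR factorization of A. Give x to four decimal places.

c_1 = (-4, 0, -2, -1); ‖c_1‖ = 4.5826, so q_1 = (-0.8729, 0.0000, -0.4364, -0.2182).
q_1·c_2 = (-0.8729)·(-3) + 0.0000·1 + (-0.4364)·(-2) + (-0.2182)·2 = 3.0551.
u_2 = c_2 − 3.0551·q_1 = (-0.3333, 1.0000, -0.6667, 2.6667).
‖u_2‖ = 2.9439, so q_2 = (-0.1132, 0.3397, -0.2265, 0.9058).
Qᵀb = (-1.0911, -0.2265).
Back-substitute: x_2 = -0.2265/2.9439 = -0.0769.
x_1 = (-1.0911 − 3.0551·(-0.0769))/4.5826 = -0.1868.

x = (-0.1868, -0.0769)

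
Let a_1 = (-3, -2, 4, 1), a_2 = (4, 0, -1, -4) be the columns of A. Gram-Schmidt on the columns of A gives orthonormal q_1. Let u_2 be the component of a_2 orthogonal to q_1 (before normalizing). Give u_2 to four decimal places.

a_1 = (-3, -2, 4, 1); ‖a_1‖ = 5.4772, so q_1 = (-0.5477, -0.3651, 0.7303, 0.1826).
q_1·a_2 = (-0.5477)·4 + (-0.3651)·0 + 0.7303·(-1) + 0.1826·(-4) = -3.6515.
u_2 = a_2 + 3.6515·q_1 = (2.0000, -1.3333, 1.6667, -3.3333).

u_2 = (2.0000, -1.3333, 1.6667, -3.3333)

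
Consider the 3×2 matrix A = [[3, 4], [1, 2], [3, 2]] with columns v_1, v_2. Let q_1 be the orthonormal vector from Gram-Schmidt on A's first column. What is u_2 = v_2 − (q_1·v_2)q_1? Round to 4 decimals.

q_1 = v_1/‖v_1‖ = (3, 1, 3)/4.3589 = (0.6882, 0.2294, 0.6882).
r_{12} = q_1·v_2 = 4.5883.
u_2 = v_2 − 4.5883·q_1 = (0.8421, 0.9474, -1.1579).

u_2 = (0.8421, 0.9474, -1.1579)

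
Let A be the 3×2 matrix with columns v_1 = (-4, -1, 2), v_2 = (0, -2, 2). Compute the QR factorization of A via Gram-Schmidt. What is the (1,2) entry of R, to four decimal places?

r_{12} = 1.3093

v_1 = (-4, -1, 2); ‖v_1‖ = 4.5826, so e_1 = (-0.8729, -0.2182, 0.4364).
r_{12} = e_1·v_2 = 1.3093.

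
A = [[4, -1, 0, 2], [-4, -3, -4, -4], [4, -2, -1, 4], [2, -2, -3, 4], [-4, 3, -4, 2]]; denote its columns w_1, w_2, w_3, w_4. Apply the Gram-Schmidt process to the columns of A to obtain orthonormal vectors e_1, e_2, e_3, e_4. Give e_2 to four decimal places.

e_2 = (-0.0122, -0.8176, -0.2197, -0.3173, 0.4271)

w_1 = (4, -4, 4, 2, -4); ‖w_1‖ = 8.2462, so e_1 = (0.4851, -0.4851, 0.4851, 0.2425, -0.4851).
e_1·w_2 = 0.4851·(-1) + (-0.4851)·(-3) + 0.4851·(-2) + 0.2425·(-2) + (-0.4851)·3 = -1.9403.
u_2 = w_2 + 1.9403·e_1 = (-0.0588, -3.9412, -1.0588, -1.5294, 2.0588).
‖u_2‖ = 4.8203, so e_2 = (-0.0122, -0.8176, -0.2197, -0.3173, 0.4271).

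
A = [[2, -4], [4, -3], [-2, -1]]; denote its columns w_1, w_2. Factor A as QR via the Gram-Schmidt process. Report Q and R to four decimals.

w_1 = (2, 4, -2); ‖w_1‖ = 4.8990, so q_1 = (0.4082, 0.8165, -0.4082).
q_1·w_2 = 0.4082·(-4) + 0.8165·(-3) + (-0.4082)·(-1) = -3.6742.
u_2 = w_2 + 3.6742·q_1 = (-2.5000, 0.0000, -2.5000).
‖u_2‖ = 3.5355, so q_2 = (-0.7071, 0.0000, -0.7071).

Q = [[0.4082, -0.7071], [0.8165, 0.0000], [-0.4082, -0.7071]], R = [[4.8990, -3.6742], [0.0000, 3.5355]]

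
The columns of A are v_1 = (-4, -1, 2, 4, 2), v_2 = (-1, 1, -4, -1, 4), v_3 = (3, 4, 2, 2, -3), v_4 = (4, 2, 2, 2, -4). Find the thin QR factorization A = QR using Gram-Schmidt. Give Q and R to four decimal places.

v_1 = (-4, -1, 2, 4, 2); ‖v_1‖ = 6.4031, so q_1 = (-0.6247, -0.1562, 0.3123, 0.6247, 0.3123).
q_1·v_2 = (-0.6247)·(-1) + (-0.1562)·1 + 0.3123·(-4) + 0.6247·(-1) + 0.3123·4 = -0.1562.
u_2 = v_2 + 0.1562·q_1 = (-1.0976, 0.9756, -3.9512, -0.9024, 4.0488).
‖u_2‖ = 5.9140, so q_2 = (-0.1856, 0.1650, -0.6681, -0.1526, 0.6846).
q_1·v_3 = (-0.6247)·3 + (-0.1562)·4 + 0.3123·2 + 0.6247·2 + 0.3123·(-3) = -1.5617; q_2·v_3 = (-0.1856)·3 + 0.1650·4 + (-0.6681)·2 + (-0.1526)·2 + 0.6846·(-3) = -3.5921.
u_3 = v_3 + 1.5617·q_1 + 3.5921·q_2 = (1.3577, 4.3487, 0.0879, 2.4275, -0.0530).
‖u_3‖ = 5.1631, so q_3 = (0.2630, 0.8423, 0.0170, 0.4702, -0.0103).
q_1·v_4 = (-0.6247)·4 + (-0.1562)·2 + 0.3123·2 + 0.6247·2 + 0.3123·(-4) = -2.1864; q_2·v_4 = (-0.1856)·4 + 0.1650·2 + (-0.6681)·2 + (-0.1526)·2 + 0.6846·(-4) = -4.7923; q_3·v_4 = 0.2630·4 + 0.8423·2 + 0.0170·2 + 0.4702·2 + (-0.0103)·(-4) = 3.7518.
u_4 = v_4 + 2.1864·q_1 + 4.7923·q_2 − 3.7518·q_3 = (0.7582, -0.7109, -0.5827, 0.8706, 0.0022).
‖u_4‖ = 1.4757, so q_4 = (0.5138, -0.4817, -0.3948, 0.5900, 0.0015).

Q = [[-0.6247, -0.1856, 0.2630, 0.5138], [-0.1562, 0.1650, 0.8423, -0.4817], [0.3123, -0.6681, 0.0170, -0.3948], [0.6247, -0.1526, 0.4702, 0.5900], [0.3123, 0.6846, -0.0103, 0.0015]], R = [[6.4031, -0.1562, -1.5617, -2.1864], [0.0000, 5.9140, -3.5921, -4.7923], [0.0000, 0.0000, 5.1631, 3.7518], [0.0000, 0.0000, 0.0000, 1.4757]]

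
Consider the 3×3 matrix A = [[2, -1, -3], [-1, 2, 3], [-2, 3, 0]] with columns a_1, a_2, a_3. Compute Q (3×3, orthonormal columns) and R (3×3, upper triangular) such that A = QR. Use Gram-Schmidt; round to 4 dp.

q_1 = a_1/‖a_1‖ = (2, -1, -2)/3.0000 = (0.6667, -0.3333, -0.6667).
r_{12} = q_1·a_2 = -3.3333.
u_2 = a_2 + 3.3333·q_1 = (1.2222, 0.8889, 0.7778).
‖u_2‖ = 1.6997, so q_2 = (0.7191, 0.5230, 0.4576).
r_{13} = q_1·a_3 = -3.0000; r_{23} = q_2·a_3 = -0.5883.
u_3 = a_3 + 3.0000·q_1 + 0.5883·q_2 = (-0.5769, 2.3077, -1.7308).
‖u_3‖ = 2.9417, so q_3 = (-0.1961, 0.7845, -0.5883).

Q = [[0.6667, 0.7191, -0.1961], [-0.3333, 0.5230, 0.7845], [-0.6667, 0.4576, -0.5883]], R = [[3.0000, -3.3333, -3.0000], [0.0000, 1.6997, -0.5883], [0.0000, 0.0000, 2.9417]]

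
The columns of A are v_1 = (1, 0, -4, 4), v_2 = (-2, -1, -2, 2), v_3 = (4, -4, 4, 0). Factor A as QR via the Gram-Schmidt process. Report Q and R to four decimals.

Q = [[0.1741, -0.9123, 0.3279], [0.0000, -0.3763, -0.8198], [-0.6963, -0.1140, 0.3703], [0.6963, 0.1140, 0.2884]], R = [[5.7446, 2.4371, -2.0889], [0.0000, 2.6572, -2.6002], [0.0000, 0.0000, 6.0725]]

e_1 = v_1/‖v_1‖ = (1, 0, -4, 4)/5.7446 = (0.1741, 0.0000, -0.6963, 0.6963).
r_{12} = e_1·v_2 = 2.4371.
u_2 = v_2 − 2.4371·e_1 = (-2.4242, -1.0000, -0.3030, 0.3030).
‖u_2‖ = 2.6572, so e_2 = (-0.9123, -0.3763, -0.1140, 0.1140).
r_{13} = e_1·v_3 = -2.0889; r_{23} = e_2·v_3 = -2.6002.
u_3 = v_3 + 2.0889·e_1 + 2.6002·e_2 = (1.9914, -4.9785, 2.2489, 1.7511).
‖u_3‖ = 6.0725, so e_3 = (0.3279, -0.8198, 0.3703, 0.2884).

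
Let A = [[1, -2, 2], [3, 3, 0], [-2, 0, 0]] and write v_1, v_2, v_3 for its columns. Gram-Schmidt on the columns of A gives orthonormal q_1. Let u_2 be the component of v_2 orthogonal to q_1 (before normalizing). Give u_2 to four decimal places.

q_1 = v_1/‖v_1‖ = (1, 3, -2)/3.7417 = (0.2673, 0.8018, -0.5345).
r_{12} = q_1·v_2 = 1.8708.
u_2 = v_2 − 1.8708·q_1 = (-2.5000, 1.5000, 1.0000).

u_2 = (-2.5000, 1.5000, 1.0000)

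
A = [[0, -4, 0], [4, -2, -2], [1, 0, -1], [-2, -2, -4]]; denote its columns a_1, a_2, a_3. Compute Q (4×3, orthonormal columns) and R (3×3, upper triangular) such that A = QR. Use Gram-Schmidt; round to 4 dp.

a_1 = (0, 4, 1, -2); ‖a_1‖ = 4.5826, so e_1 = (0.0000, 0.8729, 0.2182, -0.4364).
e_1·a_2 = 0.0000·(-4) + 0.8729·(-2) + 0.2182·0 + (-0.4364)·(-2) = -0.8729.
u_2 = a_2 + 0.8729·e_1 = (-4.0000, -1.2381, 0.1905, -2.3810).
‖u_2‖ = 4.8206, so e_2 = (-0.8298, -0.2568, 0.0395, -0.4939).
e_1·a_3 = 0.0000·0 + 0.8729·(-2) + 0.2182·(-1) + (-0.4364)·(-4) = -0.2182; e_2·a_3 = (-0.8298)·0 + (-0.2568)·(-2) + 0.0395·(-1) + (-0.4939)·(-4) = 2.4498.
u_3 = a_3 + 0.2182·e_1 − 2.4498·e_2 = (2.0328, -1.1803, -1.0492, -2.8852).
‖u_3‖ = 3.8666, so e_3 = (0.5257, -0.3053, -0.2713, -0.7462).

Q = [[0.0000, -0.8298, 0.5257], [0.8729, -0.2568, -0.3053], [0.2182, 0.0395, -0.2713], [-0.4364, -0.4939, -0.7462]], R = [[4.5826, -0.8729, -0.2182], [0.0000, 4.8206, 2.4498], [0.0000, 0.0000, 3.8666]]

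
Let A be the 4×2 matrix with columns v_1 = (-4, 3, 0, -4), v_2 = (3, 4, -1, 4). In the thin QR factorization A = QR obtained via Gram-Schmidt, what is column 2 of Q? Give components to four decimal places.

v_1 = (-4, 3, 0, -4); ‖v_1‖ = 6.4031, so e_1 = (-0.6247, 0.4685, 0.0000, -0.6247).
e_1·v_2 = (-0.6247)·3 + 0.4685·4 + 0.0000·(-1) + (-0.6247)·4 = -2.4988.
u_2 = v_2 + 2.4988·e_1 = (1.4390, 5.1707, -1.0000, 2.4390).
‖u_2‖ = 5.9796, so e_2 = (0.2407, 0.8647, -0.1672, 0.4079).

e_2 = (0.2407, 0.8647, -0.1672, 0.4079)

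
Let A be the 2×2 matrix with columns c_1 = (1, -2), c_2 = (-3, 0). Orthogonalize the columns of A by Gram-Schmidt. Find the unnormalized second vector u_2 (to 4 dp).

c_1 = (1, -2); ‖c_1‖ = 2.2361, so q_1 = (0.4472, -0.8944).
q_1·c_2 = 0.4472·(-3) + (-0.8944)·0 = -1.3416.
u_2 = c_2 + 1.3416·q_1 = (-2.4000, -1.2000).

u_2 = (-2.4000, -1.2000)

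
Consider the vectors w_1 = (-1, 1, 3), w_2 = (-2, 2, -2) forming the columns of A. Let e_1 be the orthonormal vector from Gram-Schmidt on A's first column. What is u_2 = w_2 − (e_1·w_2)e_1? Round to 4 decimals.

u_2 = (-2.1818, 2.1818, -1.4545)

e_1 = w_1/‖w_1‖ = (-1, 1, 3)/3.3166 = (-0.3015, 0.3015, 0.9045).
r_{12} = e_1·w_2 = -0.6030.
u_2 = w_2 + 0.6030·e_1 = (-2.1818, 2.1818, -1.4545).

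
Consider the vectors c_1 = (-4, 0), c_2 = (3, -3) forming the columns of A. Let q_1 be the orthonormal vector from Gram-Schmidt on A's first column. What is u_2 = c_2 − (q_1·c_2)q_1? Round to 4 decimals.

u_2 = (0.0000, -3.0000)

c_1 = (-4, 0); ‖c_1‖ = 4.0000, so q_1 = (-1.0000, 0.0000).
q_1·c_2 = (-1.0000)·3 + 0.0000·(-3) = -3.0000.
u_2 = c_2 + 3.0000·q_1 = (0.0000, -3.0000).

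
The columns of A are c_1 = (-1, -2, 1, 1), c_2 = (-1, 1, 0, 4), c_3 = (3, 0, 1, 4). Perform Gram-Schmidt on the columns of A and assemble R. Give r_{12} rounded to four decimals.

c_1 = (-1, -2, 1, 1); ‖c_1‖ = 2.6458, so e_1 = (-0.3780, -0.7559, 0.3780, 0.3780).
r_{12} = e_1·c_2 = 1.1339.

r_{12} = 1.1339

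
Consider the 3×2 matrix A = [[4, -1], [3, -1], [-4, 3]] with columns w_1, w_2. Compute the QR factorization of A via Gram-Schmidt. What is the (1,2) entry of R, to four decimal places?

r_{12} = -2.9673

e_1 = w_1/‖w_1‖ = (4, 3, -4)/6.4031 = (0.6247, 0.4685, -0.6247).
r_{12} = e_1·w_2 = -2.9673.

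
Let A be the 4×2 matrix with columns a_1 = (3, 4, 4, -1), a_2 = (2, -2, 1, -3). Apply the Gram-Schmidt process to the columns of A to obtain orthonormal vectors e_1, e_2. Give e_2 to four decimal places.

e_2 = (0.3938, -0.5935, 0.1256, -0.6906)

a_1 = (3, 4, 4, -1); ‖a_1‖ = 6.4807, so e_1 = (0.4629, 0.6172, 0.6172, -0.1543).
e_1·a_2 = 0.4629·2 + 0.6172·(-2) + 0.6172·1 + (-0.1543)·(-3) = 0.7715.
u_2 = a_2 − 0.7715·e_1 = (1.6429, -2.4762, 0.5238, -2.8810).
‖u_2‖ = 4.1719, so e_2 = (0.3938, -0.5935, 0.1256, -0.6906).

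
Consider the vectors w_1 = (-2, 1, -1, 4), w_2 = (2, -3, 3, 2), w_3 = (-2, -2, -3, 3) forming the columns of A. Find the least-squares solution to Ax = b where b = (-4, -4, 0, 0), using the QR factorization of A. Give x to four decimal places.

w_1 = (-2, 1, -1, 4); ‖w_1‖ = 4.6904, so e_1 = (-0.4264, 0.2132, -0.2132, 0.8528).
e_1·w_2 = (-0.4264)·2 + 0.2132·(-3) + (-0.2132)·3 + 0.8528·2 = -0.4264.
u_2 = w_2 + 0.4264·e_1 = (1.8182, -2.9091, 2.9091, 2.3636).
‖u_2‖ = 5.0812, so e_2 = (0.3578, -0.5725, 0.5725, 0.4652).
e_1·w_3 = (-0.4264)·(-2) + 0.2132·(-2) + (-0.2132)·(-3) + 0.8528·3 = 3.6244; e_2·w_3 = 0.3578·(-2) + (-0.5725)·(-2) + 0.5725·(-3) + 0.4652·3 = 0.1073.
u_3 = w_3 − 3.6244·e_1 − 0.1073·e_2 = (-0.4930, -2.7113, -2.2887, -0.1408).
‖u_3‖ = 3.5850, so e_3 = (-0.1375, -0.7563, -0.6384, -0.0393).
Qᵀb = (0.8528, 0.8588, 3.5752).
Back-substitute: x_3 = 3.5752/3.5850 = 0.9973.
x_2 = (0.8588 − 0.1073·0.9973)/5.0812 = 0.1479.
x_1 = (0.8528 + 0.4264·0.1479 − 3.6244·0.9973)/4.6904 = -0.5753.

x = (-0.5753, 0.1479, 0.9973)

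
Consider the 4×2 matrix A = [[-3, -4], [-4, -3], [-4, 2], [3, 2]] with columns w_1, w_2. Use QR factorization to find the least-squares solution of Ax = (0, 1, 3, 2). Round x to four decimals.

x = (-0.4151, 0.4889)

e_1 = w_1/‖w_1‖ = (-3, -4, -4, 3)/7.0711 = (-0.4243, -0.5657, -0.5657, 0.4243).
r_{12} = e_1·w_2 = 3.1113.
u_2 = w_2 − 3.1113·e_1 = (-2.6800, -1.2400, 3.7600, 0.6800).
‖u_2‖ = 4.8291, so e_2 = (-0.5550, -0.2568, 0.7786, 0.1408).
Qᵀb = (-1.4142, 2.3607).
Back-substitute: x_2 = 2.3607/4.8291 = 0.4889.
x_1 = (-1.4142 − 3.1113·0.4889)/7.0711 = -0.4151.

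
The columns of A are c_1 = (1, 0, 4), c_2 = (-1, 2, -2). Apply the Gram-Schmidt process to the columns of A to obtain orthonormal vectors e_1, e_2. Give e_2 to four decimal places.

e_2 = (-0.2287, 0.9718, 0.0572)

c_1 = (1, 0, 4); ‖c_1‖ = 4.1231, so e_1 = (0.2425, 0.0000, 0.9701).
e_1·c_2 = 0.2425·(-1) + 0.0000·2 + 0.9701·(-2) = -2.1828.
u_2 = c_2 + 2.1828·e_1 = (-0.4706, 2.0000, 0.1176).
‖u_2‖ = 2.0580, so e_2 = (-0.2287, 0.9718, 0.0572).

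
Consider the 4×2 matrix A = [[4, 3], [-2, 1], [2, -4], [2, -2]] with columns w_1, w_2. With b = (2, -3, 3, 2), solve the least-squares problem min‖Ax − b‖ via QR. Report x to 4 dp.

x = (0.8301, -0.3780)

e_1 = w_1/‖w_1‖ = (4, -2, 2, 2)/5.2915 = (0.7559, -0.3780, 0.3780, 0.3780).
r_{12} = e_1·w_2 = -0.3780.
u_2 = w_2 + 0.3780·e_1 = (3.2857, 0.8571, -3.8571, -1.8571).
‖u_2‖ = 5.4642, so e_2 = (0.6013, 0.1569, -0.7059, -0.3399).
Qᵀb = (4.5356, -2.0654).
Back-substitute: x_2 = -2.0654/5.4642 = -0.3780.
x_1 = (4.5356 + 0.3780·(-0.3780))/5.2915 = 0.8301.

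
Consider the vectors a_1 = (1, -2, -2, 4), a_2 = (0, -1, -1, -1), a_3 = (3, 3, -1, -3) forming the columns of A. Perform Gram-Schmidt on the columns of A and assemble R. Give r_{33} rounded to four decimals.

e_1 = a_1/‖a_1‖ = (1, -2, -2, 4)/5.0000 = (0.2000, -0.4000, -0.4000, 0.8000).
r_{12} = e_1·a_2 = 0.0000.
u_2 = a_2 + 0.0000·e_1 = (0.0000, -1.0000, -1.0000, -1.0000).
‖u_2‖ = 1.7321, so e_2 = (0.0000, -0.5774, -0.5774, -0.5774).
r_{13} = e_1·a_3 = -2.6000; r_{23} = e_2·a_3 = 0.5774.
u_3 = a_3 + 2.6000·e_1 − 0.5774·e_2 = (3.5200, 2.2933, -1.7067, -0.5867).
r_{33} = ‖u_3‖ = 4.5724.

r_{33} = 4.5724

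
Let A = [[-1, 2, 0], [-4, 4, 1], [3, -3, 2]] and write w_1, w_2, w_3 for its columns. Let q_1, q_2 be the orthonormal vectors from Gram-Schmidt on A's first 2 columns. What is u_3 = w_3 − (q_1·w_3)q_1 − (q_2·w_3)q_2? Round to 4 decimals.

w_1 = (-1, -4, 3); ‖w_1‖ = 5.0990, so q_1 = (-0.1961, -0.7845, 0.5883).
q_1·w_2 = (-0.1961)·2 + (-0.7845)·4 + 0.5883·(-3) = -5.2951.
u_2 = w_2 + 5.2951·q_1 = (0.9615, -0.1538, 0.1154).
‖u_2‖ = 0.9806, so q_2 = (0.9806, -0.1569, 0.1177).
q_1·w_3 = (-0.1961)·0 + (-0.7845)·1 + 0.5883·2 = 0.3922; q_2·w_3 = 0.9806·0 + (-0.1569)·1 + 0.1177·2 = 0.0784.
u_3 = w_3 − 0.3922·q_1 − 0.0784·q_2 = (0.0000, 1.3200, 1.7600).

u_3 = (0.0000, 1.3200, 1.7600)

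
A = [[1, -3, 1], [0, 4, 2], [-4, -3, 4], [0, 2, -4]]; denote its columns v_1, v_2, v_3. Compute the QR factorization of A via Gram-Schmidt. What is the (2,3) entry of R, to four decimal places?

r_{23} = -1.2244

v_1 = (1, 0, -4, 0); ‖v_1‖ = 4.1231, so e_1 = (0.2425, 0.0000, -0.9701, 0.0000).
e_1·v_2 = 0.2425·(-3) + 0.0000·4 + (-0.9701)·(-3) + 0.0000·2 = 2.1828.
u_2 = v_2 − 2.1828·e_1 = (-3.5294, 4.0000, -0.8824, 2.0000).
‖u_2‖ = 5.7650, so e_2 = (-0.6122, 0.6938, -0.1531, 0.3469).
r_{23} = e_2·v_3 = -1.2244.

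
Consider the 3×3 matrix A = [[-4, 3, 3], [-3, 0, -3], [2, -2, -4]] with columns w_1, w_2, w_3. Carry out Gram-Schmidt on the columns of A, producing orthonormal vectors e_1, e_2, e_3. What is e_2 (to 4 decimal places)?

w_1 = (-4, -3, 2); ‖w_1‖ = 5.3852, so e_1 = (-0.7428, -0.5571, 0.3714).
e_1·w_2 = (-0.7428)·3 + (-0.5571)·0 + 0.3714·(-2) = -2.9711.
u_2 = w_2 + 2.9711·e_1 = (0.7931, -1.6552, -0.8966).
‖u_2‖ = 2.0426, so e_2 = (0.3883, -0.8103, -0.4389).

e_2 = (0.3883, -0.8103, -0.4389)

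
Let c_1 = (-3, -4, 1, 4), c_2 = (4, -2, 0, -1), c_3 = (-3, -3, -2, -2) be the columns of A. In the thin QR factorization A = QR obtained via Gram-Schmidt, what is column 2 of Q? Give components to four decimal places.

q_2 = (0.7769, -0.6258, 0.0432, -0.0540)

q_1 = c_1/‖c_1‖ = (-3, -4, 1, 4)/6.4807 = (-0.4629, -0.6172, 0.1543, 0.6172).
r_{12} = q_1·c_2 = -1.2344.
u_2 = c_2 + 1.2344·q_1 = (3.4286, -2.7619, 0.1905, -0.2381).
‖u_2‖ = 4.4132, so q_2 = (0.7769, -0.6258, 0.0432, -0.0540).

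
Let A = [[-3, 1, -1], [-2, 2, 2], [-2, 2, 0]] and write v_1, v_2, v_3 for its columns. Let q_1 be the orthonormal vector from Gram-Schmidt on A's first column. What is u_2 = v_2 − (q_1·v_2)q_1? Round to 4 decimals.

q_1 = v_1/‖v_1‖ = (-3, -2, -2)/4.1231 = (-0.7276, -0.4851, -0.4851).
r_{12} = q_1·v_2 = -2.6679.
u_2 = v_2 + 2.6679·q_1 = (-0.9412, 0.7059, 0.7059).

u_2 = (-0.9412, 0.7059, 0.7059)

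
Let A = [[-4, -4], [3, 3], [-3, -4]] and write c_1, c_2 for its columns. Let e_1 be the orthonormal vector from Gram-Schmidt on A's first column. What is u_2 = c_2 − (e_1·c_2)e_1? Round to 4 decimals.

c_1 = (-4, 3, -3); ‖c_1‖ = 5.8310, so e_1 = (-0.6860, 0.5145, -0.5145).
e_1·c_2 = (-0.6860)·(-4) + 0.5145·3 + (-0.5145)·(-4) = 6.3454.
u_2 = c_2 − 6.3454·e_1 = (0.3529, -0.2647, -0.7353).

u_2 = (0.3529, -0.2647, -0.7353)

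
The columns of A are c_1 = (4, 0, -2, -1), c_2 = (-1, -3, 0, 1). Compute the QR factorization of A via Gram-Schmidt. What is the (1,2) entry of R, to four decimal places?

r_{12} = -1.0911

c_1 = (4, 0, -2, -1); ‖c_1‖ = 4.5826, so q_1 = (0.8729, 0.0000, -0.4364, -0.2182).
r_{12} = q_1·c_2 = -1.0911.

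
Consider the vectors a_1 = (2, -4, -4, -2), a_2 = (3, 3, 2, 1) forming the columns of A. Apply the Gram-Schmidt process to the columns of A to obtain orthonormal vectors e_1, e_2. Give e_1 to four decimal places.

a_1 = (2, -4, -4, -2); ‖a_1‖ = 6.3246, so e_1 = (0.3162, -0.6325, -0.6325, -0.3162).

e_1 = (0.3162, -0.6325, -0.6325, -0.3162)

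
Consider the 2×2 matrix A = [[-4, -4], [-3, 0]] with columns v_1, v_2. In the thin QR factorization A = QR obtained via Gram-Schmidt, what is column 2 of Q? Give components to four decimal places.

q_2 = (-0.6000, 0.8000)

v_1 = (-4, -3); ‖v_1‖ = 5.0000, so q_1 = (-0.8000, -0.6000).
q_1·v_2 = (-0.8000)·(-4) + (-0.6000)·0 = 3.2000.
u_2 = v_2 − 3.2000·q_1 = (-1.4400, 1.9200).
‖u_2‖ = 2.4000, so q_2 = (-0.6000, 0.8000).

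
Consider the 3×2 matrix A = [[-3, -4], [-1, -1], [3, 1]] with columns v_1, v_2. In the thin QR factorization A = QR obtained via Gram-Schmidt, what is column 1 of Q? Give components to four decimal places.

q_1 = (-0.6882, -0.2294, 0.6882)

v_1 = (-3, -1, 3); ‖v_1‖ = 4.3589, so q_1 = (-0.6882, -0.2294, 0.6882).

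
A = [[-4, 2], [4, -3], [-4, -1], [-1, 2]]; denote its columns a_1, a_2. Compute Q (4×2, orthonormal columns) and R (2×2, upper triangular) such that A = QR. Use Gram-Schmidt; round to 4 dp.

e_1 = a_1/‖a_1‖ = (-4, 4, -4, -1)/7.0000 = (-0.5714, 0.5714, -0.5714, -0.1429).
r_{12} = e_1·a_2 = -2.5714.
u_2 = a_2 + 2.5714·e_1 = (0.5306, -1.5306, -2.4694, 1.6327).
‖u_2‖ = 3.3746, so e_2 = (0.1572, -0.4536, -0.7318, 0.4838).

Q = [[-0.5714, 0.1572], [0.5714, -0.4536], [-0.5714, -0.7318], [-0.1429, 0.4838]], R = [[7.0000, -2.5714], [0.0000, 3.3746]]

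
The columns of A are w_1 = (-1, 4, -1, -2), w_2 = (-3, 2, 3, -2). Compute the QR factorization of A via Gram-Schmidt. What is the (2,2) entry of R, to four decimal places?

r_{22} = 4.4107

w_1 = (-1, 4, -1, -2); ‖w_1‖ = 4.6904, so e_1 = (-0.2132, 0.8528, -0.2132, -0.4264).
e_1·w_2 = (-0.2132)·(-3) + 0.8528·2 + (-0.2132)·3 + (-0.4264)·(-2) = 2.5584.
u_2 = w_2 − 2.5584·e_1 = (-2.4545, -0.1818, 3.5455, -0.9091).
r_{22} = ‖u_2‖ = 4.4107.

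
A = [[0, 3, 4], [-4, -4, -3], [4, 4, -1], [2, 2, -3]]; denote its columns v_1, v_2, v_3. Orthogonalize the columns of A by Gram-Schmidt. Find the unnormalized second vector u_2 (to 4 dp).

u_2 = (3.0000, 0.0000, 0.0000, 0.0000)

v_1 = (0, -4, 4, 2); ‖v_1‖ = 6.0000, so q_1 = (0.0000, -0.6667, 0.6667, 0.3333).
q_1·v_2 = 0.0000·3 + (-0.6667)·(-4) + 0.6667·4 + 0.3333·2 = 6.0000.
u_2 = v_2 − 6.0000·q_1 = (3.0000, 0.0000, 0.0000, 0.0000).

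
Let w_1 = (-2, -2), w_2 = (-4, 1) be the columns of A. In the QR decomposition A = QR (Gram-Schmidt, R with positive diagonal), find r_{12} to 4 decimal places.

r_{12} = 2.1213

q_1 = w_1/‖w_1‖ = (-2, -2)/2.8284 = (-0.7071, -0.7071).
r_{12} = q_1·w_2 = 2.1213.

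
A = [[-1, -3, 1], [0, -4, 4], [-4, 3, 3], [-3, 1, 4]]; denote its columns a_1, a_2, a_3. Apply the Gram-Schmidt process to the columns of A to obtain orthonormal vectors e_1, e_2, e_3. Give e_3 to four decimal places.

e_3 = (-0.7374, 0.5903, -0.0581, 0.3232)

a_1 = (-1, 0, -4, -3); ‖a_1‖ = 5.0990, so e_1 = (-0.1961, 0.0000, -0.7845, -0.5883).
e_1·a_2 = (-0.1961)·(-3) + 0.0000·(-4) + (-0.7845)·3 + (-0.5883)·1 = -2.3534.
u_2 = a_2 + 2.3534·e_1 = (-3.4615, -4.0000, 1.1538, -0.3846).
‖u_2‖ = 5.4278, so e_2 = (-0.6377, -0.7369, 0.2126, -0.0709).
e_1·a_3 = (-0.1961)·1 + 0.0000·4 + (-0.7845)·3 + (-0.5883)·4 = -4.9029; e_2·a_3 = (-0.6377)·1 + (-0.7369)·4 + 0.2126·3 + (-0.0709)·4 = -3.2312.
u_3 = a_3 + 4.9029·e_1 + 3.2312·e_2 = (-2.0222, 1.6188, -0.1593, 0.8864).
‖u_3‖ = 2.7424, so e_3 = (-0.7374, 0.5903, -0.0581, 0.3232).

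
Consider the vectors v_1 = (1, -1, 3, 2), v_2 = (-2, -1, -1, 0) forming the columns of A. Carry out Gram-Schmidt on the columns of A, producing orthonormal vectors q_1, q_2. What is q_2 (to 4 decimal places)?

q_2 = (-0.7804, -0.5703, -0.0900, 0.2401)

v_1 = (1, -1, 3, 2); ‖v_1‖ = 3.8730, so q_1 = (0.2582, -0.2582, 0.7746, 0.5164).
q_1·v_2 = 0.2582·(-2) + (-0.2582)·(-1) + 0.7746·(-1) + 0.5164·0 = -1.0328.
u_2 = v_2 + 1.0328·q_1 = (-1.7333, -1.2667, -0.2000, 0.5333).
‖u_2‖ = 2.2211, so q_2 = (-0.7804, -0.5703, -0.0900, 0.2401).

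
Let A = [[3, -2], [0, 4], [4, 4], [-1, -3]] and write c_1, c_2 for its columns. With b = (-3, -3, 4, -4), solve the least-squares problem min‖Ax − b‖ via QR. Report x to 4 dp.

c_1 = (3, 0, 4, -1); ‖c_1‖ = 5.0990, so e_1 = (0.5883, 0.0000, 0.7845, -0.1961).
e_1·c_2 = 0.5883·(-2) + 0.0000·4 + 0.7845·4 + (-0.1961)·(-3) = 2.5495.
u_2 = c_2 − 2.5495·e_1 = (-3.5000, 4.0000, 2.0000, -2.5000).
‖u_2‖ = 6.2048, so e_2 = (-0.5641, 0.6447, 0.3223, -0.4029).
Qᵀb = (2.1573, 2.6592).
Back-substitute: x_2 = 2.6592/6.2048 = 0.4286.
x_1 = (2.1573 − 2.5495·0.4286)/5.0990 = 0.2088.

x = (0.2088, 0.4286)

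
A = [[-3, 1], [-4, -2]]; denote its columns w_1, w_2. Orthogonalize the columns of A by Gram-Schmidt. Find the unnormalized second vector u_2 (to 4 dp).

w_1 = (-3, -4); ‖w_1‖ = 5.0000, so e_1 = (-0.6000, -0.8000).
e_1·w_2 = (-0.6000)·1 + (-0.8000)·(-2) = 1.0000.
u_2 = w_2 − 1.0000·e_1 = (1.6000, -1.2000).

u_2 = (1.6000, -1.2000)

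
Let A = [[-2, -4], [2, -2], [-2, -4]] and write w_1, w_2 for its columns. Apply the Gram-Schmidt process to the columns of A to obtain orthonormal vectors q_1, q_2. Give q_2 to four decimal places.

w_1 = (-2, 2, -2); ‖w_1‖ = 3.4641, so q_1 = (-0.5774, 0.5774, -0.5774).
q_1·w_2 = (-0.5774)·(-4) + 0.5774·(-2) + (-0.5774)·(-4) = 3.4641.
u_2 = w_2 − 3.4641·q_1 = (-2.0000, -4.0000, -2.0000).
‖u_2‖ = 4.8990, so q_2 = (-0.4082, -0.8165, -0.4082).

q_2 = (-0.4082, -0.8165, -0.4082)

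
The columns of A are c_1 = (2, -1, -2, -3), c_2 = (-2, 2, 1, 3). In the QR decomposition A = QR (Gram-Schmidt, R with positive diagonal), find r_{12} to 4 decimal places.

r_{12} = -4.0069

c_1 = (2, -1, -2, -3); ‖c_1‖ = 4.2426, so e_1 = (0.4714, -0.2357, -0.4714, -0.7071).
r_{12} = e_1·c_2 = -4.0069.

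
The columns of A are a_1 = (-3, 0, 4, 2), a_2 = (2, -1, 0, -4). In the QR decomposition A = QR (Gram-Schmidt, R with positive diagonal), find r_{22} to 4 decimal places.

a_1 = (-3, 0, 4, 2); ‖a_1‖ = 5.3852, so q_1 = (-0.5571, 0.0000, 0.7428, 0.3714).
q_1·a_2 = (-0.5571)·2 + 0.0000·(-1) + 0.7428·0 + 0.3714·(-4) = -2.5997.
u_2 = a_2 + 2.5997·q_1 = (0.5517, -1.0000, 1.9310, -3.0345).
r_{22} = ‖u_2‖ = 3.7738.

r_{22} = 3.7738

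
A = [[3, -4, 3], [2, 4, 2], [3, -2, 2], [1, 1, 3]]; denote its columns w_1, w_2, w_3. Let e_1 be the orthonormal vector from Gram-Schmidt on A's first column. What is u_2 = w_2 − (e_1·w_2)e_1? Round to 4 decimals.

u_2 = (-2.8261, 4.7826, -0.8261, 1.3913)

e_1 = w_1/‖w_1‖ = (3, 2, 3, 1)/4.7958 = (0.6255, 0.4170, 0.6255, 0.2085).
r_{12} = e_1·w_2 = -1.8766.
u_2 = w_2 + 1.8766·e_1 = (-2.8261, 4.7826, -0.8261, 1.3913).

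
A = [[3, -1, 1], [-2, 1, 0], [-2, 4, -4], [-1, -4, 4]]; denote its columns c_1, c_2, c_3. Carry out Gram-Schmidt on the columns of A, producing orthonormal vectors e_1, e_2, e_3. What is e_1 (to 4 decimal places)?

e_1 = (0.7071, -0.4714, -0.4714, -0.2357)

c_1 = (3, -2, -2, -1); ‖c_1‖ = 4.2426, so e_1 = (0.7071, -0.4714, -0.4714, -0.2357).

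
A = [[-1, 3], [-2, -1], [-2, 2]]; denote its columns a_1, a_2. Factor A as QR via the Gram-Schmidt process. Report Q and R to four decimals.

Q = [[-0.3333, 0.7297], [-0.6667, -0.6302], [-0.6667, 0.2653]], R = [[3.0000, -1.6667], [0.0000, 3.3500]]

a_1 = (-1, -2, -2); ‖a_1‖ = 3.0000, so q_1 = (-0.3333, -0.6667, -0.6667).
q_1·a_2 = (-0.3333)·3 + (-0.6667)·(-1) + (-0.6667)·2 = -1.6667.
u_2 = a_2 + 1.6667·q_1 = (2.4444, -2.1111, 0.8889).
‖u_2‖ = 3.3500, so q_2 = (0.7297, -0.6302, 0.2653).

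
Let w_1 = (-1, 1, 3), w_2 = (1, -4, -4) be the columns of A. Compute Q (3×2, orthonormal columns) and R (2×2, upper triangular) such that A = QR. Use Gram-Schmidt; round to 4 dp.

Q = [[-0.3015, -0.2103], [0.3015, -0.9463], [0.9045, 0.2453]], R = [[3.3166, -5.1257], [0.0000, 2.5937]]

e_1 = w_1/‖w_1‖ = (-1, 1, 3)/3.3166 = (-0.3015, 0.3015, 0.9045).
r_{12} = e_1·w_2 = -5.1257.
u_2 = w_2 + 5.1257·e_1 = (-0.5455, -2.4545, 0.6364).
‖u_2‖ = 2.5937, so e_2 = (-0.2103, -0.9463, 0.2453).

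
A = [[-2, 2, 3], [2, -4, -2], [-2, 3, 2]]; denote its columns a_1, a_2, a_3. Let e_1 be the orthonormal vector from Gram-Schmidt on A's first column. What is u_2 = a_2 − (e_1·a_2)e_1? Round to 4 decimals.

a_1 = (-2, 2, -2); ‖a_1‖ = 3.4641, so e_1 = (-0.5774, 0.5774, -0.5774).
e_1·a_2 = (-0.5774)·2 + 0.5774·(-4) + (-0.5774)·3 = -5.1962.
u_2 = a_2 + 5.1962·e_1 = (-1.0000, -1.0000, 0.0000).

u_2 = (-1.0000, -1.0000, 0.0000)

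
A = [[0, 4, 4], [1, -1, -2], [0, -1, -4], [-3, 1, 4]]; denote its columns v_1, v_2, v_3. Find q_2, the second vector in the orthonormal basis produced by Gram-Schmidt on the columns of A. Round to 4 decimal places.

v_1 = (0, 1, 0, -3); ‖v_1‖ = 3.1623, so q_1 = (0.0000, 0.3162, 0.0000, -0.9487).
q_1·v_2 = 0.0000·4 + 0.3162·(-1) + 0.0000·(-1) + (-0.9487)·1 = -1.2649.
u_2 = v_2 + 1.2649·q_1 = (4.0000, -0.6000, -1.0000, -0.2000).
‖u_2‖ = 4.1713, so q_2 = (0.9589, -0.1438, -0.2397, -0.0479).

q_2 = (0.9589, -0.1438, -0.2397, -0.0479)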